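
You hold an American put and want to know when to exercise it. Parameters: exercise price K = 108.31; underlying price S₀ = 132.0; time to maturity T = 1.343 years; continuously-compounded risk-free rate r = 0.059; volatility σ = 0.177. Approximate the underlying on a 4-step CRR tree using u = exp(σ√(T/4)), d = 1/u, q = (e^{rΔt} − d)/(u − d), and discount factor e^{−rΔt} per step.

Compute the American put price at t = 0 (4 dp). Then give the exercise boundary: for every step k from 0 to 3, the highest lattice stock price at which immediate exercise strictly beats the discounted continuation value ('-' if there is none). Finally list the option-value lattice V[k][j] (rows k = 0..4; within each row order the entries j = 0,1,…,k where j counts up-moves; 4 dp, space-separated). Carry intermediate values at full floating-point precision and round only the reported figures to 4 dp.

params: Δt=0.33575 u=1.10800 d=0.90252 q=0.57175 e^(-rΔt)=0.98039
t_4 payoffs: 20.7295 0.7896 0.0000 0.0000 0.0000
t_3: node(3,0) S=97.0396 payoff=11.2704 vs cont=9.1459 → 11.2704 [stop]  node(3,1) S=119.1331 payoff=0.0000 vs cont=0.3315 → 0.3315 [wait]  node(3,2) S=146.2566 payoff=0.0000 vs cont=0.0000 → 0.0000 [wait]  node(3,3) S=179.5555 payoff=0.0000 vs cont=0.0000 → 0.0000 [wait]  ⇒ S*(3)=97.0396
t_2: node(2,0) S=107.5204 payoff=0.7896 vs cont=4.9177 → 4.9177 [wait]  node(2,1) S=132.0000 payoff=0.0000 vs cont=0.1392 → 0.1392 [wait]  node(2,2) S=162.0530 payoff=0.0000 vs cont=0.0000 → 0.0000 [wait]  ⇒ S*(2)=-
t_1: node(1,0) S=119.1331 payoff=0.0000 vs cont=2.1427 → 2.1427 [wait]  node(1,1) S=146.2566 payoff=0.0000 vs cont=0.0584 → 0.0584 [wait]  ⇒ S*(1)=-
t_0: node(0,0) S=132.0000 payoff=0.0000 vs cont=0.9324 → 0.9324 [wait]  ⇒ S*(0)=-

price = 0.9324
boundary = - - - 97.0396
tree:
0.9324
2.1427 0.0584
4.9177 0.1392 0.0000
11.2704 0.3315 0.0000 0.0000
20.7295 0.7896 0.0000 0.0000 0.0000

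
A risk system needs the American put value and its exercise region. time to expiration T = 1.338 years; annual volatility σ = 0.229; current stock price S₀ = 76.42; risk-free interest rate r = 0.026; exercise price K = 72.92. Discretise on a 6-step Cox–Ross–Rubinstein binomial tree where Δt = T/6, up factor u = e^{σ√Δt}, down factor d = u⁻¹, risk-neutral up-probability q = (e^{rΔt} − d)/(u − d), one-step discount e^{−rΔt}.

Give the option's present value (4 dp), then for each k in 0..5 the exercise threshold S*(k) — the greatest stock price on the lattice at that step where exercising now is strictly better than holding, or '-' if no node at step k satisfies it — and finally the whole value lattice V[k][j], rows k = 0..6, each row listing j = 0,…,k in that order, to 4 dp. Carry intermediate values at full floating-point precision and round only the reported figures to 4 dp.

Δt=0.22300, u=1.11420, d=0.89750, q=0.49982, disc=e^(-rΔt)=0.99422
k=6 terminal: V=max(K-S,0) → 32.9790 23.3353 11.3630 0.0000 0.0000 0.0000 0.0000
k=5: j=0 S=44.5024 intr=28.4176 cont=27.9961 V=28.4176[EX]; j=1 S=55.2475 intr=17.6725 cont=17.2509 V=17.6725[EX]; j=2 S=68.5871 intr=4.3329 cont=5.6506 V=5.6506[hold]; j=3 S=85.1475 intr=0.0000 cont=0.0000 V=0.0000[hold]; j=4 S=105.7064 intr=0.0000 cont=0.0000 V=0.0000[hold]; j=5 S=131.2293 intr=0.0000 cont=0.0000 V=0.0000[hold]  S*(5)=55.2475
k=4: j=0 S=49.5847 intr=23.3353 cont=22.9137 V=23.3353[EX]; j=1 S=61.5570 intr=11.3630 cont=11.5962 V=11.5962[hold]; j=2 S=76.4200 intr=0.0000 cont=2.8100 V=2.8100[hold]; j=3 S=94.8717 intr=0.0000 cont=0.0000 V=0.0000[hold]; j=4 S=117.7785 intr=0.0000 cont=0.0000 V=0.0000[hold]  S*(4)=49.5847
k=3: j=0 S=55.2475 intr=17.6725 cont=17.3668 V=17.6725[EX]; j=1 S=68.5871 intr=4.3329 cont=7.1630 V=7.1630[hold]; j=2 S=85.1475 intr=0.0000 cont=1.3974 V=1.3974[hold]; j=3 S=105.7064 intr=0.0000 cont=0.0000 V=0.0000[hold]  S*(3)=55.2475
k=2: j=0 S=61.5570 intr=11.3630 cont=12.3478 V=12.3478[hold]; j=1 S=76.4200 intr=0.0000 cont=4.2564 V=4.2564[hold]; j=2 S=94.8717 intr=0.0000 cont=0.6949 V=0.6949[hold]  S*(2)=-
k=1: j=0 S=68.5871 intr=4.3329 cont=8.2555 V=8.2555[hold]; j=1 S=85.1475 intr=0.0000 cont=2.4620 V=2.4620[hold]  S*(1)=-
k=0: j=0 S=76.4200 intr=0.0000 cont=5.3288 V=5.3288[hold]  S*(0)=-

price = 5.3288
boundary = - - - 55.2475 49.5847 55.2475
tree:
5.3288
8.2555 2.4620
12.3478 4.2564 0.6949
17.6725 7.1630 1.3974 0.0000
23.3353 11.5962 2.8100 0.0000 0.0000
28.4176 17.6725 5.6506 0.0000 0.0000 0.0000
32.9790 23.3353 11.3630 0.0000 0.0000 0.0000 0.0000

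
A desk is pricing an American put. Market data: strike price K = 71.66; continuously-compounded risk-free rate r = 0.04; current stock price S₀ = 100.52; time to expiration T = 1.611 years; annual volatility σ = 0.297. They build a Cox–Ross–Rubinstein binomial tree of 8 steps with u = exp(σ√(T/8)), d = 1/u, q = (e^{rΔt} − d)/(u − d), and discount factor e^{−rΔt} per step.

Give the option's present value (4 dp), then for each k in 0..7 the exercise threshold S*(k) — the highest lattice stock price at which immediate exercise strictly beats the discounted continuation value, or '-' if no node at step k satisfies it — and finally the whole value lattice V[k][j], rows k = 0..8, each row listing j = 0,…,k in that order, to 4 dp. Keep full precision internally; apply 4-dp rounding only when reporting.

Δt=0.20137  u=1.14257  d=0.87522  q=0.49698  discount=0.99198
step 8 (expiry): payoffs max(K−S,0) = 37.0504 26.4785 12.6773 0.0000 0.0000 0.0000 0.0000 0.0000 0.0000
step 7: (k=7,j=0): S=39.5438, (K−S)⁺=32.1162, hold=31.5413 ⇒ V=32.1162 exercise | (k=7,j=1): S=51.6229, (K−S)⁺=20.0371, hold=19.4622 ⇒ V=20.0371 exercise | (k=7,j=2): S=67.3917, (K−S)⁺=4.2683, hold=6.3258 ⇒ V=6.3258 continue | (k=7,j=3): S=87.9773, (K−S)⁺=0.0000, hold=0.0000 ⇒ V=0.0000 continue | (k=7,j=4): S=114.8509, (K−S)⁺=0.0000, hold=0.0000 ⇒ V=0.0000 continue | (k=7,j=5): S=149.9334, (K−S)⁺=0.0000, hold=0.0000 ⇒ V=0.0000 continue | (k=7,j=6): S=195.7323, (K−S)⁺=0.0000, hold=0.0000 ⇒ V=0.0000 continue | (k=7,j=7): S=255.5209, (K−S)⁺=0.0000, hold=0.0000 ⇒ V=0.0000 continue  boundary S*=51.6229
step 6: (k=6,j=0): S=45.1815, (K−S)⁺=26.4785, hold=25.9036 ⇒ V=26.4785 exercise | (k=6,j=1): S=58.9827, (K−S)⁺=12.6773, hold=13.1167 ⇒ V=13.1167 continue | (k=6,j=2): S=76.9996, (K−S)⁺=0.0000, hold=3.1565 ⇒ V=3.1565 continue | (k=6,j=3): S=100.5200, (K−S)⁺=0.0000, hold=0.0000 ⇒ V=0.0000 continue | (k=6,j=4): S=131.2250, (K−S)⁺=0.0000, hold=0.0000 ⇒ V=0.0000 continue | (k=6,j=5): S=171.3091, (K−S)⁺=0.0000, hold=0.0000 ⇒ V=0.0000 continue | (k=6,j=6): S=223.6374, (K−S)⁺=0.0000, hold=0.0000 ⇒ V=0.0000 continue  boundary S*=45.1815
step 5: (k=5,j=0): S=51.6229, (K−S)⁺=20.0371, hold=19.6788 ⇒ V=20.0371 exercise | (k=5,j=1): S=67.3917, (K−S)⁺=4.2683, hold=8.1012 ⇒ V=8.1012 continue | (k=5,j=2): S=87.9773, (K−S)⁺=0.0000, hold=1.5750 ⇒ V=1.5750 continue | (k=5,j=3): S=114.8509, (K−S)⁺=0.0000, hold=0.0000 ⇒ V=0.0000 continue | (k=5,j=4): S=149.9334, (K−S)⁺=0.0000, hold=0.0000 ⇒ V=0.0000 continue | (k=5,j=5): S=195.7323, (K−S)⁺=0.0000, hold=0.0000 ⇒ V=0.0000 continue  boundary S*=51.6229
step 4: (k=4,j=0): S=58.9827, (K−S)⁺=12.6773, hold=13.9920 ⇒ V=13.9920 continue | (k=4,j=1): S=76.9996, (K−S)⁺=0.0000, hold=4.8188 ⇒ V=4.8188 continue | (k=4,j=2): S=100.5200, (K−S)⁺=0.0000, hold=0.7859 ⇒ V=0.7859 continue | (k=4,j=3): S=131.2250, (K−S)⁺=0.0000, hold=0.0000 ⇒ V=0.0000 continue | (k=4,j=4): S=171.3091, (K−S)⁺=0.0000, hold=0.0000 ⇒ V=0.0000 continue  boundary S*=-
step 3: (k=3,j=0): S=67.3917, (K−S)⁺=4.2683, hold=9.3574 ⇒ V=9.3574 continue | (k=3,j=1): S=87.9773, (K−S)⁺=0.0000, hold=2.7920 ⇒ V=2.7920 continue | (k=3,j=2): S=114.8509, (K−S)⁺=0.0000, hold=0.3922 ⇒ V=0.3922 continue | (k=3,j=3): S=149.9334, (K−S)⁺=0.0000, hold=0.0000 ⇒ V=0.0000 continue  boundary S*=-
step 2: (k=2,j=0): S=76.9996, (K−S)⁺=0.0000, hold=6.0456 ⇒ V=6.0456 continue | (k=2,j=1): S=100.5200, (K−S)⁺=0.0000, hold=1.5865 ⇒ V=1.5865 continue | (k=2,j=2): S=131.2250, (K−S)⁺=0.0000, hold=0.1957 ⇒ V=0.1957 continue  boundary S*=-
step 1: (k=1,j=0): S=87.9773, (K−S)⁺=0.0000, hold=3.7988 ⇒ V=3.7988 continue | (k=1,j=1): S=114.8509, (K−S)⁺=0.0000, hold=0.8881 ⇒ V=0.8881 continue  boundary S*=-
step 0: (k=0,j=0): S=100.5200, (K−S)⁺=0.0000, hold=2.3334 ⇒ V=2.3334 continue  boundary S*=-

price = 2.3334
boundary = - - - - - 51.6229 45.1815 51.6229
tree:
2.3334
3.7988 0.8881
6.0456 1.5865 0.1957
9.3574 2.7920 0.3922 0.0000
13.9920 4.8188 0.7859 0.0000 0.0000
20.0371 8.1012 1.5750 0.0000 0.0000 0.0000
26.4785 13.1167 3.1565 0.0000 0.0000 0.0000 0.0000
32.1162 20.0371 6.3258 0.0000 0.0000 0.0000 0.0000 0.0000
37.0504 26.4785 12.6773 0.0000 0.0000 0.0000 0.0000 0.0000 0.0000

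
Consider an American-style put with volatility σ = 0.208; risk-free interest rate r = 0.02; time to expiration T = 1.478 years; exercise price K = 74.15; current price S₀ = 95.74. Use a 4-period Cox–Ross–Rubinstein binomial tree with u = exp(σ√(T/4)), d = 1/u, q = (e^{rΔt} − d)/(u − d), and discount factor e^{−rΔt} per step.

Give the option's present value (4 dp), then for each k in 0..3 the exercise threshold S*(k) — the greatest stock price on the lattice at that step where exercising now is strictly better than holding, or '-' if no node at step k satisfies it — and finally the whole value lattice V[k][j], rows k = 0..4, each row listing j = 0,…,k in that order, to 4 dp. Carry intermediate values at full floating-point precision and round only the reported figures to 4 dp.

Δt=0.36950  u=1.13478  d=0.88123  q=0.49769  discount=0.99264
step 4 (expiry): payoffs max(K−S,0) = 16.4133 0.0000 0.0000 0.0000 0.0000
step 3: (k=3,j=0): S=65.5182, (K−S)⁺=8.6318, hold=8.1839 ⇒ V=8.6318 exercise | (k=3,j=1): S=84.3690, (K−S)⁺=0.0000, hold=0.0000 ⇒ V=0.0000 continue | (k=3,j=2): S=108.6435, (K−S)⁺=0.0000, hold=0.0000 ⇒ V=0.0000 continue | (k=3,j=3): S=139.9023, (K−S)⁺=0.0000, hold=0.0000 ⇒ V=0.0000 continue  boundary S*=65.5182
step 2: (k=2,j=0): S=74.3486, (K−S)⁺=0.0000, hold=4.3039 ⇒ V=4.3039 continue | (k=2,j=1): S=95.7400, (K−S)⁺=0.0000, hold=0.0000 ⇒ V=0.0000 continue | (k=2,j=2): S=123.2861, (K−S)⁺=0.0000, hold=0.0000 ⇒ V=0.0000 continue  boundary S*=-
step 1: (k=1,j=0): S=84.3690, (K−S)⁺=0.0000, hold=2.1460 ⇒ V=2.1460 continue | (k=1,j=1): S=108.6435, (K−S)⁺=0.0000, hold=0.0000 ⇒ V=0.0000 continue  boundary S*=-
step 0: (k=0,j=0): S=95.7400, (K−S)⁺=0.0000, hold=1.0700 ⇒ V=1.0700 continue  boundary S*=-

price = 1.0700
boundary = - - - 65.5182
tree:
1.0700
2.1460 0.0000
4.3039 0.0000 0.0000
8.6318 0.0000 0.0000 0.0000
16.4133 0.0000 0.0000 0.0000 0.0000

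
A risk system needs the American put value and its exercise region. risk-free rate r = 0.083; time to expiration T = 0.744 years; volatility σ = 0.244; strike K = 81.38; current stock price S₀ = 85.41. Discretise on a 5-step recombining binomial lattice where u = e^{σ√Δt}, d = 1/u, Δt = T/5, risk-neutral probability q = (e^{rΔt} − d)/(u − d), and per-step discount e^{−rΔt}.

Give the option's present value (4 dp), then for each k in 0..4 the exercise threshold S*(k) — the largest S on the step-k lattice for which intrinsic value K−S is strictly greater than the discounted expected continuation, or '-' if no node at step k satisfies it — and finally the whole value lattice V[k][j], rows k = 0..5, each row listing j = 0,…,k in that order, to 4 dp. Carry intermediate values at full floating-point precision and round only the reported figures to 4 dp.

params: Δt=0.14880 u=1.09869 d=0.91017 q=0.54240 e^(-rΔt)=0.98773
t_5 payoffs: 28.0311 16.9811 3.6422 0.0000 0.0000 0.0000
t_4: node(4,0) S=58.6141 payoff=22.7659 vs cont=21.7670 → 22.7659 [stop]  node(4,1) S=70.7547 payoff=10.6253 vs cont=9.6264 → 10.6253 [stop]  node(4,2) S=85.4100 payoff=0.0000 vs cont=1.6462 → 1.6462 [wait]  node(4,3) S=103.1008 payoff=0.0000 vs cont=0.0000 → 0.0000 [wait]  node(4,4) S=124.4559 payoff=0.0000 vs cont=0.0000 → 0.0000 [wait]  ⇒ S*(4)=70.7547
t_3: node(3,0) S=64.3989 payoff=16.9811 vs cont=15.9822 → 16.9811 [stop]  node(3,1) S=77.7378 payoff=3.6422 vs cont=5.6844 → 5.6844 [wait]  node(3,2) S=93.8394 payoff=0.0000 vs cont=0.7441 → 0.7441 [wait]  node(3,3) S=113.2762 payoff=0.0000 vs cont=0.0000 → 0.0000 [wait]  ⇒ S*(3)=64.3989
t_2: node(2,0) S=70.7547 payoff=10.6253 vs cont=10.7205 → 10.7205 [wait]  node(2,1) S=85.4100 payoff=0.0000 vs cont=2.9678 → 2.9678 [wait]  node(2,2) S=103.1008 payoff=0.0000 vs cont=0.3363 → 0.3363 [wait]  ⇒ S*(2)=-
t_1: node(1,0) S=77.7378 payoff=3.6422 vs cont=6.4354 → 6.4354 [wait]  node(1,1) S=93.8394 payoff=0.0000 vs cont=1.5216 → 1.5216 [wait]  ⇒ S*(1)=-
t_0: node(0,0) S=85.4100 payoff=0.0000 vs cont=3.7238 → 3.7238 [wait]  ⇒ S*(0)=-

price = 3.7238
boundary = - - - 64.3989 70.7547
tree:
3.7238
6.4354 1.5216
10.7205 2.9678 0.3363
16.9811 5.6844 0.7441 0.0000
22.7659 10.6253 1.6462 0.0000 0.0000
28.0311 16.9811 3.6422 0.0000 0.0000 0.0000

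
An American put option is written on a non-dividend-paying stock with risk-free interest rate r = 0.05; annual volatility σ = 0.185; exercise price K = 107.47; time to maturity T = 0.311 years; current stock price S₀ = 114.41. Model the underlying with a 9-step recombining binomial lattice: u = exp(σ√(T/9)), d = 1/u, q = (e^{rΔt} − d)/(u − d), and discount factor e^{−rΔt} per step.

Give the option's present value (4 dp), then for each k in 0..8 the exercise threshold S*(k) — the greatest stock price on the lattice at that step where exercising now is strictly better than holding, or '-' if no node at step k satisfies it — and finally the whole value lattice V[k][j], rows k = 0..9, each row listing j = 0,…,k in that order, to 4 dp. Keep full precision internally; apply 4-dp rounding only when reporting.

params: Δt=0.03456 u=1.03499 d=0.96619 q=0.51654 e^(-rΔt)=0.99827
t_9 payoffs: 23.5151 17.5375 11.1343 4.2752 0.0000 0.0000 0.0000 0.0000 0.0000 0.0000
t_8: node(8,0) S=86.8923 payoff=20.5777 vs cont=20.3922 → 20.5777 [stop]  node(8,1) S=93.0791 payoff=14.3909 vs cont=14.2054 → 14.3909 [stop]  node(8,2) S=99.7063 payoff=7.7637 vs cont=7.5782 → 7.7637 [stop]  node(8,3) S=106.8054 payoff=0.6646 vs cont=2.0633 → 2.0633 [wait]  node(8,4) S=114.4100 payoff=0.0000 vs cont=0.0000 → 0.0000 [wait]  node(8,5) S=122.5560 payoff=0.0000 vs cont=0.0000 → 0.0000 [wait]  node(8,6) S=131.2820 payoff=0.0000 vs cont=0.0000 → 0.0000 [wait]  node(8,7) S=140.6294 payoff=0.0000 vs cont=0.0000 → 0.0000 [wait]  node(8,8) S=150.6422 payoff=0.0000 vs cont=0.0000 → 0.0000 [wait]  ⇒ S*(8)=99.7063
t_7: node(7,0) S=89.9325 payoff=17.5375 vs cont=17.3520 → 17.5375 [stop]  node(7,1) S=96.3357 payoff=11.1343 vs cont=10.9488 → 11.1343 [stop]  node(7,2) S=103.1948 payoff=4.2752 vs cont=4.8109 → 4.8109 [wait]  node(7,3) S=110.5423 payoff=0.0000 vs cont=0.9958 → 0.9958 [wait]  node(7,4) S=118.4130 payoff=0.0000 vs cont=0.0000 → 0.0000 [wait]  node(7,5) S=126.8440 payoff=0.0000 vs cont=0.0000 → 0.0000 [wait]  node(7,6) S=135.8753 payoff=0.0000 vs cont=0.0000 → 0.0000 [wait]  node(7,7) S=145.5497 payoff=0.0000 vs cont=0.0000 → 0.0000 [wait]  ⇒ S*(7)=96.3357
t_6: node(6,0) S=93.0791 payoff=14.3909 vs cont=14.2054 → 14.3909 [stop]  node(6,1) S=99.7063 payoff=7.7637 vs cont=7.8544 → 7.8544 [wait]  node(6,2) S=106.8054 payoff=0.6646 vs cont=2.8353 → 2.8353 [wait]  node(6,3) S=114.4100 payoff=0.0000 vs cont=0.4806 → 0.4806 [wait]  node(6,4) S=122.5560 payoff=0.0000 vs cont=0.0000 → 0.0000 [wait]  node(6,5) S=131.2820 payoff=0.0000 vs cont=0.0000 → 0.0000 [wait]  node(6,6) S=140.6294 payoff=0.0000 vs cont=0.0000 → 0.0000 [wait]  ⇒ S*(6)=93.0791
t_5: node(5,0) S=96.3357 payoff=11.1343 vs cont=10.9955 → 11.1343 [stop]  node(5,1) S=103.1948 payoff=4.2752 vs cont=5.2528 → 5.2528 [wait]  node(5,2) S=110.5423 payoff=0.0000 vs cont=1.6162 → 1.6162 [wait]  node(5,3) S=118.4130 payoff=0.0000 vs cont=0.2319 → 0.2319 [wait]  node(5,4) S=126.8440 payoff=0.0000 vs cont=0.0000 → 0.0000 [wait]  node(5,5) S=135.8753 payoff=0.0000 vs cont=0.0000 → 0.0000 [wait]  ⇒ S*(5)=96.3357
t_4: node(4,0) S=99.7063 payoff=7.7637 vs cont=8.0823 → 8.0823 [wait]  node(4,1) S=106.8054 payoff=0.6646 vs cont=3.3685 → 3.3685 [wait]  node(4,2) S=114.4100 payoff=0.0000 vs cont=0.8996 → 0.8996 [wait]  node(4,3) S=122.5560 payoff=0.0000 vs cont=0.1119 → 0.1119 [wait]  node(4,4) S=131.2820 payoff=0.0000 vs cont=0.0000 → 0.0000 [wait]  ⇒ S*(4)=-
t_3: node(3,0) S=103.1948 payoff=4.2752 vs cont=5.6377 → 5.6377 [wait]  node(3,1) S=110.5423 payoff=0.0000 vs cont=2.0896 → 2.0896 [wait]  node(3,2) S=118.4130 payoff=0.0000 vs cont=0.4919 → 0.4919 [wait]  node(3,3) S=126.8440 payoff=0.0000 vs cont=0.0540 → 0.0540 [wait]  ⇒ S*(3)=-
t_2: node(2,0) S=106.8054 payoff=0.6646 vs cont=3.7984 → 3.7984 [wait]  node(2,1) S=114.4100 payoff=0.0000 vs cont=1.2622 → 1.2622 [wait]  node(2,2) S=122.5560 payoff=0.0000 vs cont=0.2653 → 0.2653 [wait]  ⇒ S*(2)=-
t_1: node(1,0) S=110.5423 payoff=0.0000 vs cont=2.4840 → 2.4840 [wait]  node(1,1) S=118.4130 payoff=0.0000 vs cont=0.7459 → 0.7459 [wait]  ⇒ S*(1)=-
t_0: node(0,0) S=114.4100 payoff=0.0000 vs cont=1.5835 → 1.5835 [wait]  ⇒ S*(0)=-

price = 1.5835
boundary = - - - - - 96.3357 93.0791 96.3357 99.7063
tree:
1.5835
2.4840 0.7459
3.7984 1.2622 0.2653
5.6377 2.0896 0.4919 0.0540
8.0823 3.3685 0.8996 0.1119 0.0000
11.1343 5.2528 1.6162 0.2319 0.0000 0.0000
14.3909 7.8544 2.8353 0.4806 0.0000 0.0000 0.0000
17.5375 11.1343 4.8109 0.9958 0.0000 0.0000 0.0000 0.0000
20.5777 14.3909 7.7637 2.0633 0.0000 0.0000 0.0000 0.0000 0.0000
23.5151 17.5375 11.1343 4.2752 0.0000 0.0000 0.0000 0.0000 0.0000 0.0000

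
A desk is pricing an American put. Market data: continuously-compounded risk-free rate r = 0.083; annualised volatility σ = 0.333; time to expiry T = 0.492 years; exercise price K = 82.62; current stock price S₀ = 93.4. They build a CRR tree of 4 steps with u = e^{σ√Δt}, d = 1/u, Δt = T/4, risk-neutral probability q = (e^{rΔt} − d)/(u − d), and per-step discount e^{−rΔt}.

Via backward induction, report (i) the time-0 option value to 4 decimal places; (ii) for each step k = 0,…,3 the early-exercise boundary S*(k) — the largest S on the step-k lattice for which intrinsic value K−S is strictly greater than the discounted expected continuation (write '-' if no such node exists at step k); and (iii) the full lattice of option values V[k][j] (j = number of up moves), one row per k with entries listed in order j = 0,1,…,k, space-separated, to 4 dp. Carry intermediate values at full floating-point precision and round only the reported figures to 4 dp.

Δt=0.12300, u=1.12388, d=0.88977, q=0.51467, disc=e^(-rΔt)=0.98984
k=4 terminal: V=max(K-S,0) → 24.0782 8.6754 0.0000 0.0000 0.0000
k=3: j=0 S=65.7940 intr=16.8260 cont=15.9868 V=16.8260[EX]; j=1 S=83.1049 intr=0.0000 cont=4.1677 V=4.1677[hold]; j=2 S=104.9705 intr=0.0000 cont=0.0000 V=0.0000[hold]; j=3 S=132.5890 intr=0.0000 cont=0.0000 V=0.0000[hold]  S*(3)=65.7940
k=2: j=0 S=73.9446 intr=8.6754 cont=10.2064 V=10.2064[hold]; j=1 S=93.4000 intr=0.0000 cont=2.0022 V=2.0022[hold]; j=2 S=117.9743 intr=0.0000 cont=0.0000 V=0.0000[hold]  S*(2)=-
k=1: j=0 S=83.1049 intr=0.0000 cont=5.9232 V=5.9232[hold]; j=1 S=104.9705 intr=0.0000 cont=0.9618 V=0.9618[hold]  S*(1)=-
k=0: j=0 S=93.4000 intr=0.0000 cont=3.3355 V=3.3355[hold]  S*(0)=-

price = 3.3355
boundary = - - - 65.7940
tree:
3.3355
5.9232 0.9618
10.2064 2.0022 0.0000
16.8260 4.1677 0.0000 0.0000
24.0782 8.6754 0.0000 0.0000 0.0000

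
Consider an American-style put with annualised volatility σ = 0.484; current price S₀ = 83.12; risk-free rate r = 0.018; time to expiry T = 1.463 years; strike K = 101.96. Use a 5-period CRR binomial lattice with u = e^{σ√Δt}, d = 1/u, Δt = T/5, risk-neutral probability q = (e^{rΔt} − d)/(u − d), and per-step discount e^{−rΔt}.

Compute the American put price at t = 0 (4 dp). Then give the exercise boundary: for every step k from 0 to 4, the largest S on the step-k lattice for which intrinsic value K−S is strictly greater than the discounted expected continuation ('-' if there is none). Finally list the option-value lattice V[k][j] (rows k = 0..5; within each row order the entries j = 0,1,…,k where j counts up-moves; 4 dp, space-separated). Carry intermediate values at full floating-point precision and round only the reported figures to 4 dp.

Δt=0.29260, u=1.29928, d=0.76966, q=0.44489, disc=e^(-rΔt)=0.99475
k=5 terminal: V=max(K-S,0) → 79.5110 64.0634 37.9859 0.0000 0.0000 0.0000
k=4: j=0 S=29.1675 intr=72.7925 cont=72.2569 V=72.7925[EX]; j=1 S=49.2382 intr=52.7218 cont=52.1862 V=52.7218[EX]; j=2 S=83.1200 intr=18.8400 cont=20.9756 V=20.9756[hold]; j=3 S=140.3165 intr=0.0000 cont=0.0000 V=0.0000[hold]; j=4 S=236.8712 intr=0.0000 cont=0.0000 V=0.0000[hold]  S*(4)=49.2382
k=3: j=0 S=37.8966 intr=64.0634 cont=63.5278 V=64.0634[EX]; j=1 S=63.9741 intr=37.9859 cont=38.3955 V=38.3955[hold]; j=2 S=107.9959 intr=0.0000 cont=11.5826 V=11.5826[hold]; j=3 S=182.3100 intr=0.0000 cont=0.0000 V=0.0000[hold]  S*(3)=37.8966
k=2: j=0 S=49.2382 intr=52.7218 cont=52.3674 V=52.7218[EX]; j=1 S=83.1200 intr=18.8400 cont=26.3277 V=26.3277[hold]; j=2 S=140.3165 intr=0.0000 cont=6.3958 V=6.3958[hold]  S*(2)=49.2382
k=1: j=0 S=63.9741 intr=37.9859 cont=40.7640 V=40.7640[hold]; j=1 S=107.9959 intr=0.0000 cont=17.3685 V=17.3685[hold]  S*(1)=-
k=0: j=0 S=83.1200 intr=18.8400 cont=30.1961 V=30.1961[hold]  S*(0)=-

price = 30.1961
boundary = - - 49.2382 37.8966 49.2382
tree:
30.1961
40.7640 17.3685
52.7218 26.3277 6.3958
64.0634 38.3955 11.5826 0.0000
72.7925 52.7218 20.9756 0.0000 0.0000
79.5110 64.0634 37.9859 0.0000 0.0000 0.0000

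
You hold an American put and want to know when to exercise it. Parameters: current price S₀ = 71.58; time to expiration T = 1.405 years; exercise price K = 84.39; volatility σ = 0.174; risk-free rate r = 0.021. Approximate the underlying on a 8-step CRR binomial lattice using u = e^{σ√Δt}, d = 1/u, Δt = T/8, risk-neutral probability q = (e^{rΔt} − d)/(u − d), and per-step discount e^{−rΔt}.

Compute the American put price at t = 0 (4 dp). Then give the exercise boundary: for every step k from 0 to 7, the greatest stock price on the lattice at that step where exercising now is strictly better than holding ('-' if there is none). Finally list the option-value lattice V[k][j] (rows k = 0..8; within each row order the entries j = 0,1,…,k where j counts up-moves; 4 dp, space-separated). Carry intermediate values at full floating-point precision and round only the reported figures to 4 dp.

Δt=0.17563  u=1.07564  d=0.92968  q=0.50709  discount=0.99632
step 8 (expiry): payoffs max(K−S,0) = 44.4467 38.1752 30.9190 22.5236 12.8100 1.5713 0.0000 0.0000 0.0000
step 7: (k=7,j=0): S=42.9648, (K−S)⁺=41.4252, hold=41.1146 ⇒ V=41.4252 exercise | (k=7,j=1): S=49.7107, (K−S)⁺=34.6793, hold=34.3687 ⇒ V=34.6793 exercise | (k=7,j=2): S=57.5157, (K−S)⁺=26.8743, hold=26.5636 ⇒ V=26.8743 exercise | (k=7,j=3): S=66.5462, (K−S)⁺=17.8438, hold=17.5331 ⇒ V=17.8438 exercise | (k=7,j=4): S=76.9946, (K−S)⁺=7.3954, hold=7.0848 ⇒ V=7.3954 exercise | (k=7,j=5): S=89.0834, (K−S)⁺=0.0000, hold=0.7716 ⇒ V=0.7716 continue | (k=7,j=6): S=103.0704, (K−S)⁺=0.0000, hold=0.0000 ⇒ V=0.0000 continue | (k=7,j=7): S=119.2534, (K−S)⁺=0.0000, hold=0.0000 ⇒ V=0.0000 continue  boundary S*=76.9946
step 6: (k=6,j=0): S=46.2148, (K−S)⁺=38.1752, hold=37.8645 ⇒ V=38.1752 exercise | (k=6,j=1): S=53.4710, (K−S)⁺=30.9190, hold=30.6084 ⇒ V=30.9190 exercise | (k=6,j=2): S=61.8664, (K−S)⁺=22.5236, hold=22.2129 ⇒ V=22.5236 exercise | (k=6,j=3): S=71.5800, (K−S)⁺=12.8100, hold=12.4993 ⇒ V=12.8100 exercise | (k=6,j=4): S=82.8187, (K−S)⁺=1.5713, hold=4.0217 ⇒ V=4.0217 continue | (k=6,j=5): S=95.8221, (K−S)⁺=0.0000, hold=0.3789 ⇒ V=0.3789 continue | (k=6,j=6): S=110.8670, (K−S)⁺=0.0000, hold=0.0000 ⇒ V=0.0000 continue  boundary S*=71.5800
step 5: (k=5,j=0): S=49.7107, (K−S)⁺=34.6793, hold=34.3687 ⇒ V=34.6793 exercise | (k=5,j=1): S=57.5157, (K−S)⁺=26.8743, hold=26.5636 ⇒ V=26.8743 exercise | (k=5,j=2): S=66.5462, (K−S)⁺=17.8438, hold=17.5331 ⇒ V=17.8438 exercise | (k=5,j=3): S=76.9946, (K−S)⁺=7.3954, hold=8.3228 ⇒ V=8.3228 continue | (k=5,j=4): S=89.0834, (K−S)⁺=0.0000, hold=2.1665 ⇒ V=2.1665 continue | (k=5,j=5): S=103.0704, (K−S)⁺=0.0000, hold=0.1861 ⇒ V=0.1861 continue  boundary S*=66.5462
step 4: (k=4,j=0): S=53.4710, (K−S)⁺=30.9190, hold=30.6084 ⇒ V=30.9190 exercise | (k=4,j=1): S=61.8664, (K−S)⁺=22.5236, hold=22.2129 ⇒ V=22.5236 exercise | (k=4,j=2): S=71.5800, (K−S)⁺=12.8100, hold=12.9679 ⇒ V=12.9679 continue | (k=4,j=3): S=82.8187, (K−S)⁺=1.5713, hold=5.1818 ⇒ V=5.1818 continue | (k=4,j=4): S=95.8221, (K−S)⁺=0.0000, hold=1.1580 ⇒ V=1.1580 continue  boundary S*=61.8664
step 3: (k=3,j=0): S=57.5157, (K−S)⁺=26.8743, hold=26.5636 ⇒ V=26.8743 exercise | (k=3,j=1): S=66.5462, (K−S)⁺=17.8438, hold=17.6129 ⇒ V=17.8438 exercise | (k=3,j=2): S=76.9946, (K−S)⁺=7.3954, hold=8.9864 ⇒ V=8.9864 continue | (k=3,j=3): S=89.0834, (K−S)⁺=0.0000, hold=3.1298 ⇒ V=3.1298 continue  boundary S*=66.5462
step 2: (k=2,j=0): S=61.8664, (K−S)⁺=22.5236, hold=22.2129 ⇒ V=22.5236 exercise | (k=2,j=1): S=71.5800, (K−S)⁺=12.8100, hold=13.3031 ⇒ V=13.3031 continue | (k=2,j=2): S=82.8187, (K−S)⁺=1.5713, hold=5.9944 ⇒ V=5.9944 continue  boundary S*=61.8664
step 1: (k=1,j=0): S=66.5462, (K−S)⁺=17.8438, hold=17.7823 ⇒ V=17.8438 exercise | (k=1,j=1): S=76.9946, (K−S)⁺=7.3954, hold=9.5616 ⇒ V=9.5616 continue  boundary S*=66.5462
step 0: (k=0,j=0): S=71.5800, (K−S)⁺=12.8100, hold=13.5938 ⇒ V=13.5938 continue  boundary S*=-

price = 13.5938
boundary = - 66.5462 61.8664 66.5462 61.8664 66.5462 71.5800 76.9946
tree:
13.5938
17.8438 9.5616
22.5236 13.3031 5.9944
26.8743 17.8438 8.9864 3.1298
30.9190 22.5236 12.9679 5.1818 1.1580
34.6793 26.8743 17.8438 8.3228 2.1665 0.1861
38.1752 30.9190 22.5236 12.8100 4.0217 0.3789 0.0000
41.4252 34.6793 26.8743 17.8438 7.3954 0.7716 0.0000 0.0000
44.4467 38.1752 30.9190 22.5236 12.8100 1.5713 0.0000 0.0000 0.0000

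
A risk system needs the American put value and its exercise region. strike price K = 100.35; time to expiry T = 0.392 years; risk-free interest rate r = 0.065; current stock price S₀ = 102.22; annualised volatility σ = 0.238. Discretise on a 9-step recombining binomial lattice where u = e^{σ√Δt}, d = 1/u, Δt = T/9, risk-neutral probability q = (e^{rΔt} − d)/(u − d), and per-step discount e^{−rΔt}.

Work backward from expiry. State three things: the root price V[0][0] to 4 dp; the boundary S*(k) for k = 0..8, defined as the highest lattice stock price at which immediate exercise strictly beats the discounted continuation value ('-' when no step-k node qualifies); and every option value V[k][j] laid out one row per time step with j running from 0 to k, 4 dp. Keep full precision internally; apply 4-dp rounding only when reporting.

params: Δt=0.04356 u=1.05092 d=0.95154 q=0.51611 e^(-rΔt)=0.99717
t_9 payoffs: 34.9781 28.1505 20.6097 12.2814 3.0833 0.0000 0.0000 0.0000 0.0000 0.0000
t_8: node(8,0) S=68.7010 payoff=31.6490 vs cont=31.3653 → 31.6490 [stop]  node(8,1) S=75.8763 payoff=24.4737 vs cont=24.1900 → 24.4737 [stop]  node(8,2) S=83.8010 payoff=16.5490 vs cont=16.2653 → 16.5490 [stop]  node(8,3) S=92.5534 payoff=7.7966 vs cont=7.5129 → 7.7966 [stop]  node(8,4) S=102.2200 payoff=0.0000 vs cont=1.4877 → 1.4877 [wait]  node(8,5) S=112.8962 payoff=0.0000 vs cont=0.0000 → 0.0000 [wait]  node(8,6) S=124.6874 payoff=0.0000 vs cont=0.0000 → 0.0000 [wait]  node(8,7) S=137.7101 payoff=0.0000 vs cont=0.0000 → 0.0000 [wait]  node(8,8) S=152.0929 payoff=0.0000 vs cont=0.0000 → 0.0000 [wait]  ⇒ S*(8)=92.5534
t_7: node(7,0) S=72.1995 payoff=28.1505 vs cont=27.8668 → 28.1505 [stop]  node(7,1) S=79.7403 payoff=20.6097 vs cont=20.3260 → 20.6097 [stop]  node(7,2) S=88.0686 payoff=12.2814 vs cont=11.9977 → 12.2814 [stop]  node(7,3) S=97.2667 payoff=3.0833 vs cont=4.5277 → 4.5277 [wait]  node(7,4) S=107.4255 payoff=0.0000 vs cont=0.7179 → 0.7179 [wait]  node(7,5) S=118.6454 payoff=0.0000 vs cont=0.0000 → 0.0000 [wait]  node(7,6) S=131.0370 payoff=0.0000 vs cont=0.0000 → 0.0000 [wait]  node(7,7) S=144.7229 payoff=0.0000 vs cont=0.0000 → 0.0000 [wait]  ⇒ S*(7)=88.0686
t_6: node(6,0) S=75.8763 payoff=24.4737 vs cont=24.1900 → 24.4737 [stop]  node(6,1) S=83.8010 payoff=16.5490 vs cont=16.2653 → 16.5490 [stop]  node(6,2) S=92.5534 payoff=7.7966 vs cont=8.2562 → 8.2562 [wait]  node(6,3) S=102.2200 payoff=0.0000 vs cont=2.5541 → 2.5541 [wait]  node(6,4) S=112.8962 payoff=0.0000 vs cont=0.3464 → 0.3464 [wait]  node(6,5) S=124.6874 payoff=0.0000 vs cont=0.0000 → 0.0000 [wait]  node(6,6) S=137.7101 payoff=0.0000 vs cont=0.0000 → 0.0000 [wait]  ⇒ S*(6)=83.8010
t_5: node(5,0) S=79.7403 payoff=20.6097 vs cont=20.3260 → 20.6097 [stop]  node(5,1) S=88.0686 payoff=12.2814 vs cont=12.2343 → 12.2814 [stop]  node(5,2) S=97.2667 payoff=3.0833 vs cont=5.2983 → 5.2983 [wait]  node(5,3) S=107.4255 payoff=0.0000 vs cont=1.4107 → 1.4107 [wait]  node(5,4) S=118.6454 payoff=0.0000 vs cont=0.1671 → 0.1671 [wait]  node(5,5) S=131.0370 payoff=0.0000 vs cont=0.0000 → 0.0000 [wait]  ⇒ S*(5)=88.0686
t_4: node(4,0) S=83.8010 payoff=16.5490 vs cont=16.2653 → 16.5490 [stop]  node(4,1) S=92.5534 payoff=7.7966 vs cont=8.6528 → 8.6528 [wait]  node(4,2) S=102.2200 payoff=0.0000 vs cont=3.2825 → 3.2825 [wait]  node(4,3) S=112.8962 payoff=0.0000 vs cont=0.7667 → 0.7667 [wait]  node(4,4) S=124.6874 payoff=0.0000 vs cont=0.0806 → 0.0806 [wait]  ⇒ S*(4)=83.8010
t_3: node(3,0) S=88.0686 payoff=12.2814 vs cont=12.4384 → 12.4384 [wait]  node(3,1) S=97.2667 payoff=3.0833 vs cont=5.8645 → 5.8645 [wait]  node(3,2) S=107.4255 payoff=0.0000 vs cont=1.9785 → 1.9785 [wait]  node(3,3) S=118.6454 payoff=0.0000 vs cont=0.4115 → 0.4115 [wait]  ⇒ S*(3)=-
t_2: node(2,0) S=92.5534 payoff=7.7966 vs cont=9.0200 → 9.0200 [wait]  node(2,1) S=102.2200 payoff=0.0000 vs cont=3.8480 → 3.8480 [wait]  node(2,2) S=112.8962 payoff=0.0000 vs cont=1.1664 → 1.1664 [wait]  ⇒ S*(2)=-
t_1: node(1,0) S=97.2667 payoff=3.0833 vs cont=6.3327 → 6.3327 [wait]  node(1,1) S=107.4255 payoff=0.0000 vs cont=2.4570 → 2.4570 [wait]  ⇒ S*(1)=-
t_0: node(0,0) S=102.2200 payoff=0.0000 vs cont=4.3202 → 4.3202 [wait]  ⇒ S*(0)=-

price = 4.3202
boundary = - - - - 83.8010 88.0686 83.8010 88.0686 92.5534
tree:
4.3202
6.3327 2.4570
9.0200 3.8480 1.1664
12.4384 5.8645 1.9785 0.4115
16.5490 8.6528 3.2825 0.7667 0.0806
20.6097 12.2814 5.2983 1.4107 0.1671 0.0000
24.4737 16.5490 8.2562 2.5541 0.3464 0.0000 0.0000
28.1505 20.6097 12.2814 4.5277 0.7179 0.0000 0.0000 0.0000
31.6490 24.4737 16.5490 7.7966 1.4877 0.0000 0.0000 0.0000 0.0000
34.9781 28.1505 20.6097 12.2814 3.0833 0.0000 0.0000 0.0000 0.0000 0.0000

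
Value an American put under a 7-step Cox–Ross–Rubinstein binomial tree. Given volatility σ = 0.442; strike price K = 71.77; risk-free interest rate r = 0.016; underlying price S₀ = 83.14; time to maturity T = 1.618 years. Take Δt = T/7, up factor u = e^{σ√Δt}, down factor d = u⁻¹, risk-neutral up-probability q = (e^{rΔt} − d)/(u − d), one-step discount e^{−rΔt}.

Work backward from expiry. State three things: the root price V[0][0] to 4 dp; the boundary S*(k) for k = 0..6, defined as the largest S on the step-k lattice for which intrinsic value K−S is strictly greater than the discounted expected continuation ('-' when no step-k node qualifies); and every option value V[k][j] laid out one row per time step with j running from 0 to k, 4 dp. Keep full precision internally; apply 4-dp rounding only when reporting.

price = 11.3425
boundary = - - - - 35.5350 43.9486 54.3542
tree:
11.3425
15.9341 5.9509
21.7517 9.1156 2.2198
28.6766 13.6582 3.7645 0.3931
36.2350 19.8828 6.3351 0.7249 0.0000
43.0378 27.8214 10.5633 1.3369 0.0000 0.0000
48.5384 36.2350 17.4158 2.4654 0.0000 0.0000 0.0000
52.9858 43.0378 27.8214 4.5464 0.0000 0.0000 0.0000 0.0000

Δt=0.23114, u=1.23677, d=0.80856, q=0.45573, disc=e^(-rΔt)=0.99631
k=7 terminal: V=max(K-S,0) → 52.9858 43.0378 27.8214 4.5464 0.0000 0.0000 0.0000 0.0000
k=6: j=0 S=23.2316 intr=48.5384 cont=48.2734 V=48.5384[EX]; j=1 S=35.5350 intr=36.2350 cont=35.9700 V=36.2350[EX]; j=2 S=54.3542 intr=17.4158 cont=17.1508 V=17.4158[EX]; j=3 S=83.1400 intr=0.0000 cont=2.4654 V=2.4654[hold]; j=4 S=127.1706 intr=0.0000 cont=0.0000 V=0.0000[hold]; j=5 S=194.5196 intr=0.0000 cont=0.0000 V=0.0000[hold]; j=6 S=297.5364 intr=0.0000 cont=0.0000 V=0.0000[hold]  S*(6)=54.3542
k=5: j=0 S=28.7322 intr=43.0378 cont=42.7729 V=43.0378[EX]; j=1 S=43.9486 intr=27.8214 cont=27.5565 V=27.8214[EX]; j=2 S=67.2236 intr=4.5464 cont=10.5633 V=10.5633[hold]; j=3 S=102.8249 intr=0.0000 cont=1.3369 V=1.3369[hold]; j=4 S=157.2806 intr=0.0000 cont=0.0000 V=0.0000[hold]; j=5 S=240.5757 intr=0.0000 cont=0.0000 V=0.0000[hold]  S*(5)=43.9486
k=4: j=0 S=35.5350 intr=36.2350 cont=35.9700 V=36.2350[EX]; j=1 S=54.3542 intr=17.4158 cont=19.8828 V=19.8828[hold]; j=2 S=83.1400 intr=0.0000 cont=6.3351 V=6.3351[hold]; j=3 S=127.1706 intr=0.0000 cont=0.7249 V=0.7249[hold]; j=4 S=194.5196 intr=0.0000 cont=0.0000 V=0.0000[hold]  S*(4)=35.5350
k=3: j=0 S=43.9486 intr=27.8214 cont=28.6766 V=28.6766[hold]; j=1 S=67.2236 intr=4.5464 cont=13.6582 V=13.6582[hold]; j=2 S=102.8249 intr=0.0000 cont=3.7645 V=3.7645[hold]; j=3 S=157.2806 intr=0.0000 cont=0.3931 V=0.3931[hold]  S*(3)=-
k=2: j=0 S=54.3542 intr=17.4158 cont=21.7517 V=21.7517[hold]; j=1 S=83.1400 intr=0.0000 cont=9.1156 V=9.1156[hold]; j=2 S=127.1706 intr=0.0000 cont=2.2198 V=2.2198[hold]  S*(2)=-
k=1: j=0 S=67.2236 intr=4.5464 cont=15.9341 V=15.9341[hold]; j=1 S=102.8249 intr=0.0000 cont=5.9509 V=5.9509[hold]  S*(1)=-
k=0: j=0 S=83.1400 intr=0.0000 cont=11.3425 V=11.3425[hold]  S*(0)=-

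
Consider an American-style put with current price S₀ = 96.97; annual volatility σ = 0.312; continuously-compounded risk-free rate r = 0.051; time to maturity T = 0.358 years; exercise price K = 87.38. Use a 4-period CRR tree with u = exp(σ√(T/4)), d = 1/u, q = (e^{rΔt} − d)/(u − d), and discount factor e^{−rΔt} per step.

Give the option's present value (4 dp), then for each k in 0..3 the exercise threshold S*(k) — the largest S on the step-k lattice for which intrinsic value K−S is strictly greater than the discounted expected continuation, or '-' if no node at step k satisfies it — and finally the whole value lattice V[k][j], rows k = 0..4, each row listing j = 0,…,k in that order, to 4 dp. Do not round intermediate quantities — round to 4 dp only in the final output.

Δt=0.08950  u=1.09783  d=0.91088  q=0.50115  discount=0.99545
step 4 (expiry): payoffs max(K−S,0) = 20.6241 6.9230 0.0000 0.0000 0.0000
step 3: (k=3,j=0): S=73.2870, (K−S)⁺=14.0930, hold=13.6951 ⇒ V=14.0930 exercise | (k=3,j=1): S=88.3284, (K−S)⁺=0.0000, hold=3.4378 ⇒ V=3.4378 continue | (k=3,j=2): S=106.4570, (K−S)⁺=0.0000, hold=0.0000 ⇒ V=0.0000 continue | (k=3,j=3): S=128.3063, (K−S)⁺=0.0000, hold=0.0000 ⇒ V=0.0000 continue  boundary S*=73.2870
step 2: (k=2,j=0): S=80.4570, (K−S)⁺=6.9230, hold=8.7133 ⇒ V=8.7133 continue | (k=2,j=1): S=96.9700, (K−S)⁺=0.0000, hold=1.7071 ⇒ V=1.7071 continue | (k=2,j=2): S=116.8722, (K−S)⁺=0.0000, hold=0.0000 ⇒ V=0.0000 continue  boundary S*=-
step 1: (k=1,j=0): S=88.3284, (K−S)⁺=0.0000, hold=5.1784 ⇒ V=5.1784 continue | (k=1,j=1): S=106.4570, (K−S)⁺=0.0000, hold=0.8477 ⇒ V=0.8477 continue  boundary S*=-
step 0: (k=0,j=0): S=96.9700, (K−S)⁺=0.0000, hold=2.9944 ⇒ V=2.9944 continue  boundary S*=-

price = 2.9944
boundary = - - - 73.2870
tree:
2.9944
5.1784 0.8477
8.7133 1.7071 0.0000
14.0930 3.4378 0.0000 0.0000
20.6241 6.9230 0.0000 0.0000 0.0000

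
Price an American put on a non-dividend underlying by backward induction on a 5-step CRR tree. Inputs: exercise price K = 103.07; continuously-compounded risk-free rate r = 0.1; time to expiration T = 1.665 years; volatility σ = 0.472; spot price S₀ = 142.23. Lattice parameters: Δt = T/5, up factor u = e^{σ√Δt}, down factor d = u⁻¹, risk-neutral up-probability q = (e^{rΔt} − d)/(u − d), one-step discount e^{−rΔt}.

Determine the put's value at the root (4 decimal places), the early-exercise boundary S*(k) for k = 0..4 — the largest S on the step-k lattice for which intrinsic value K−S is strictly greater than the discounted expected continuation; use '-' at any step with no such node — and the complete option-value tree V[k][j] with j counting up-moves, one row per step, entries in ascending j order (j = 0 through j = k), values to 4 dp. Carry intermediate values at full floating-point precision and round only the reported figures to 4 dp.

price = 8.1882
boundary = - - - 62.8233 82.4918
tree:
8.1882
14.3644 2.4165
24.5210 4.9347 0.0000
40.2467 10.0771 0.0000 0.0000
55.2256 20.5782 0.0000 0.0000 0.0000
66.6332 40.2467 0.0000 0.0000 0.0000 0.0000

Δt=0.33300, u=1.31308, d=0.76157, q=0.49372, disc=e^(-rΔt)=0.96725
k=5 terminal: V=max(K-S,0) → 66.6332 40.2467 0.0000 0.0000 0.0000 0.0000
k=4: j=0 S=47.8444 intr=55.2256 cont=51.8499 V=55.2256[EX]; j=1 S=82.4918 intr=20.5782 cont=19.7087 V=20.5782[EX]; j=2 S=142.2300 intr=0.0000 cont=0.0000 V=0.0000[hold]; j=3 S=245.2288 intr=0.0000 cont=0.0000 V=0.0000[hold]; j=4 S=422.8162 intr=0.0000 cont=0.0000 V=0.0000[hold]  S*(4)=82.4918
k=3: j=0 S=62.8233 intr=40.2467 cont=36.8710 V=40.2467[EX]; j=1 S=108.3181 intr=0.0000 cont=10.0771 V=10.0771[hold]; j=2 S=186.7589 intr=0.0000 cont=0.0000 V=0.0000[hold]; j=3 S=322.0042 intr=0.0000 cont=0.0000 V=0.0000[hold]  S*(3)=62.8233
k=2: j=0 S=82.4918 intr=20.5782 cont=24.5210 V=24.5210[hold]; j=1 S=142.2300 intr=0.0000 cont=4.9347 V=4.9347[hold]; j=2 S=245.2288 intr=0.0000 cont=0.0000 V=0.0000[hold]  S*(2)=-
k=1: j=0 S=108.3181 intr=0.0000 cont=14.3644 V=14.3644[hold]; j=1 S=186.7589 intr=0.0000 cont=2.4165 V=2.4165[hold]  S*(1)=-
k=0: j=0 S=142.2300 intr=0.0000 cont=8.1882 V=8.1882[hold]  S*(0)=-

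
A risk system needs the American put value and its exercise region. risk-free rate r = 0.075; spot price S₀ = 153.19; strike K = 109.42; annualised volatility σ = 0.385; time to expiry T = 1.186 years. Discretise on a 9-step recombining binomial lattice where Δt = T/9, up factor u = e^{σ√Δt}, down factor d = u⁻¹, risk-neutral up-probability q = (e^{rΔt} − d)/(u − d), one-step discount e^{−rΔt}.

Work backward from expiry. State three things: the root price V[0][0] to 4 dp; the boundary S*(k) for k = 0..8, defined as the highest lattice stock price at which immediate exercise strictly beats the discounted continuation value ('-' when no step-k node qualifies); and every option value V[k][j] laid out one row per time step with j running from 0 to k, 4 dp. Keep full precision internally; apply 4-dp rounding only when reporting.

params: Δt=0.13178 u=1.15000 d=0.86957 q=0.50054 e^(-rΔt)=0.99017
t_9 payoffs: 65.8729 51.8293 33.2566 8.6944 0.0000 0.0000 0.0000 0.0000 0.0000 0.0000
t_8: node(8,0) S=50.0790 payoff=59.3410 vs cont=58.2649 → 59.3410 [stop]  node(8,1) S=66.2292 payoff=43.1908 vs cont=42.1147 → 43.1908 [stop]  node(8,2) S=87.5877 payoff=21.8323 vs cont=20.7562 → 21.8323 [stop]  node(8,3) S=115.8342 payoff=0.0000 vs cont=4.2998 → 4.2998 [wait]  node(8,4) S=153.1900 payoff=0.0000 vs cont=0.0000 → 0.0000 [wait]  node(8,5) S=202.5928 payoff=0.0000 vs cont=0.0000 → 0.0000 [wait]  node(8,6) S=267.9278 payoff=0.0000 vs cont=0.0000 → 0.0000 [wait]  node(8,7) S=354.3329 payoff=0.0000 vs cont=0.0000 → 0.0000 [wait]  node(8,8) S=468.6031 payoff=0.0000 vs cont=0.0000 → 0.0000 [wait]  ⇒ S*(8)=87.5877
t_7: node(7,0) S=57.5907 payoff=51.8293 vs cont=50.7532 → 51.8293 [stop]  node(7,1) S=76.1634 payoff=33.2566 vs cont=32.1805 → 33.2566 [stop]  node(7,2) S=100.7256 payoff=8.6944 vs cont=12.9283 → 12.9283 [wait]  node(7,3) S=133.2090 payoff=0.0000 vs cont=2.1265 → 2.1265 [wait]  node(7,4) S=176.1681 payoff=0.0000 vs cont=0.0000 → 0.0000 [wait]  node(7,5) S=232.9812 payoff=0.0000 vs cont=0.0000 → 0.0000 [wait]  node(7,6) S=308.1163 payoff=0.0000 vs cont=0.0000 → 0.0000 [wait]  node(7,7) S=407.4819 payoff=0.0000 vs cont=0.0000 → 0.0000 [wait]  ⇒ S*(7)=76.1634
t_6: node(6,0) S=66.2292 payoff=43.1908 vs cont=42.1147 → 43.1908 [stop]  node(6,1) S=87.5877 payoff=21.8323 vs cont=22.8546 → 22.8546 [wait]  node(6,2) S=115.8342 payoff=0.0000 vs cont=7.4476 → 7.4476 [wait]  node(6,3) S=153.1900 payoff=0.0000 vs cont=1.0517 → 1.0517 [wait]  node(6,4) S=202.5928 payoff=0.0000 vs cont=0.0000 → 0.0000 [wait]  node(6,5) S=267.9278 payoff=0.0000 vs cont=0.0000 → 0.0000 [wait]  node(6,6) S=354.3329 payoff=0.0000 vs cont=0.0000 → 0.0000 [wait]  ⇒ S*(6)=66.2292
t_5: node(5,0) S=76.1634 payoff=33.2566 vs cont=32.6872 → 33.2566 [stop]  node(5,1) S=100.7256 payoff=8.6944 vs cont=14.9939 → 14.9939 [wait]  node(5,2) S=133.2090 payoff=0.0000 vs cont=4.2045 → 4.2045 [wait]  node(5,3) S=176.1681 payoff=0.0000 vs cont=0.5201 → 0.5201 [wait]  node(5,4) S=232.9812 payoff=0.0000 vs cont=0.0000 → 0.0000 [wait]  node(5,5) S=308.1163 payoff=0.0000 vs cont=0.0000 → 0.0000 [wait]  ⇒ S*(5)=76.1634
t_4: node(4,0) S=87.5877 payoff=21.8323 vs cont=23.8783 → 23.8783 [wait]  node(4,1) S=115.8342 payoff=0.0000 vs cont=9.4991 → 9.4991 [wait]  node(4,2) S=153.1900 payoff=0.0000 vs cont=2.3371 → 2.3371 [wait]  node(4,3) S=202.5928 payoff=0.0000 vs cont=0.2572 → 0.2572 [wait]  node(4,4) S=267.9278 payoff=0.0000 vs cont=0.0000 → 0.0000 [wait]  ⇒ S*(4)=-
t_3: node(3,0) S=100.7256 payoff=8.6944 vs cont=16.5170 → 16.5170 [wait]  node(3,1) S=133.2090 payoff=0.0000 vs cont=5.8561 → 5.8561 [wait]  node(3,2) S=176.1681 payoff=0.0000 vs cont=1.2833 → 1.2833 [wait]  node(3,3) S=232.9812 payoff=0.0000 vs cont=0.1272 → 0.1272 [wait]  ⇒ S*(3)=-
t_2: node(2,0) S=115.8342 payoff=0.0000 vs cont=11.0709 → 11.0709 [wait]  node(2,1) S=153.1900 payoff=0.0000 vs cont=3.5322 → 3.5322 [wait]  node(2,2) S=202.5928 payoff=0.0000 vs cont=0.6977 → 0.6977 [wait]  ⇒ S*(2)=-
t_1: node(1,0) S=133.2090 payoff=0.0000 vs cont=7.2257 → 7.2257 [wait]  node(1,1) S=176.1681 payoff=0.0000 vs cont=2.0926 → 2.0926 [wait]  ⇒ S*(1)=-
t_0: node(0,0) S=153.1900 payoff=0.0000 vs cont=4.6106 → 4.6106 [wait]  ⇒ S*(0)=-

price = 4.6106
boundary = - - - - - 76.1634 66.2292 76.1634 87.5877
tree:
4.6106
7.2257 2.0926
11.0709 3.5322 0.6977
16.5170 5.8561 1.2833 0.1272
23.8783 9.4991 2.3371 0.2572 0.0000
33.2566 14.9939 4.2045 0.5201 0.0000 0.0000
43.1908 22.8546 7.4476 1.0517 0.0000 0.0000 0.0000
51.8293 33.2566 12.9283 2.1265 0.0000 0.0000 0.0000 0.0000
59.3410 43.1908 21.8323 4.2998 0.0000 0.0000 0.0000 0.0000 0.0000
65.8729 51.8293 33.2566 8.6944 0.0000 0.0000 0.0000 0.0000 0.0000 0.0000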